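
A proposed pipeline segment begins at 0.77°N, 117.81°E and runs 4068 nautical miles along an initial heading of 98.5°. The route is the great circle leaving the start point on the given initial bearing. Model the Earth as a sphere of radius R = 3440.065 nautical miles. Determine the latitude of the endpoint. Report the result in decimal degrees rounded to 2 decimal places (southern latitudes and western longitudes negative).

Angular distance δ = d/R = 4068 / 3440.065 = 1.182536 rad.
With φ₁ = 0.77° = 0.013439 rad and θ = 98.5° = 1.719149 rad:
sin φ₂ = sin φ₁ cos δ + cos φ₁ sin δ cos θ = (0.013439)(0.378579) + (0.999910)(0.925569)(-0.147809) = -0.131708
φ₂ = asin(-0.131708) = -0.132092 rad = -7.57°.
Then Δλ = atan2(0.915320, 0.380349) = 1.176968 rad, from sin θ sin δ cos φ₁ over cos δ − sin φ₁ sin φ₂.
λ₂ = 117.81° + 67.44° = 185.25°, normalized to (−180°, 180°] → -174.75°.

latitude -7.57°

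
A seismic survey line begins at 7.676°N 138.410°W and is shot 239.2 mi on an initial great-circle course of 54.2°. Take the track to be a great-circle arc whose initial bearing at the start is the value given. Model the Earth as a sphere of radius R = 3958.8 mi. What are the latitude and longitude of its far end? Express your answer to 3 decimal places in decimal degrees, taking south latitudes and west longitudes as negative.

Angular distance δ = d/R = 239.2 / 3958.8 = 0.060422 rad.
Start latitude φ₁ = 0.133971 rad; initial bearing θ = 0.945968 rad.
Destination latitude: φ₂ = arcsin( sin φ₁ cos δ + cos φ₁ sin δ cos θ ) = arcsin(0.168334) = 9.691°.
For the longitude increment, Δλ = atan2( sin θ sin δ cos φ₁, cos δ − sin φ₁ sin φ₂ ) = atan2(0.048538, 0.975691) = 2.848°.
λ₂ = λ₁ + Δλ = -135.562°.

latitude 9.691°, longitude -135.562°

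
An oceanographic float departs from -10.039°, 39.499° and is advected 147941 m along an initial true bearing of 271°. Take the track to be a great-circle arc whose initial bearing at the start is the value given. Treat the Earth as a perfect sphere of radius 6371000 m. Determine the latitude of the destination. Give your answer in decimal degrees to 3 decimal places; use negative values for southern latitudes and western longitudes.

latitude -10.013°

The arc subtends δ = 147941/6371000 = 0.023221 rad at the centre.
Converting: φ₁ = -0.175214 rad, θ = 4.729842 rad.
Applying the spherical law of cosines for sides, sin φ₂ = sin φ₁ cos δ + cos φ₁ sin δ cos θ = -0.173872, so φ₂ = -10.013°.
Δλ = atan2( sin θ sin δ cos φ₁ , cos δ − sin φ₁ sin φ₂ ) = atan2(-0.022860, 0.969421) = -0.023577 rad = -1.351°.
λ₂ = λ₁ + Δλ = 38.148°.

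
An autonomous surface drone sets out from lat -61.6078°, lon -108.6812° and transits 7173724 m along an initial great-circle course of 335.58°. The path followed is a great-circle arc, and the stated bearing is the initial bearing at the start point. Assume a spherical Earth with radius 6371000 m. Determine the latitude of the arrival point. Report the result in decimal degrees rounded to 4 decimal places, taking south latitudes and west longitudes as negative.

Central angle δ = d/R = 1.125997 rad.
With φ₁ = -61.6078° = -1.075259 rad and θ = 335.58° = 5.856976 rad:
Destination latitude: φ₂ = arcsin( sin φ₁ cos δ + cos φ₁ sin δ cos θ ) = arcsin(0.012316) = 0.7057°.
Then Δλ = atan2(-0.177456, 0.441112) = -0.382481 rad, from sin θ sin δ cos φ₁ over cos δ − sin φ₁ sin φ₂.
λ₂ = -108.6812° + -21.9145° = -130.5957°.

latitude 0.7057°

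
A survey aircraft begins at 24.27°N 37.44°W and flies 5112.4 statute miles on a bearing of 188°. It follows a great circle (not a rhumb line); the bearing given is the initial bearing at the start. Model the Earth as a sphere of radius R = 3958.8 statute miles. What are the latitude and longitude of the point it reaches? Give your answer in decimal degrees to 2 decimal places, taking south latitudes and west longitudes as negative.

latitude -48.97°, longitude -49.20°

Angular distance δ = d/R = 5112.4 / 3958.8 = 1.291401 rad.
Converting: φ₁ = 0.423591 rad, θ = 3.281219 rad.
sin φ₂ = sin φ₁ cos δ + cos φ₁ sin δ cos θ = (0.411037)(0.275774) + (0.911619)(0.961222)(-0.990268) = -0.754387
φ₂ = asin(-0.754387) = -0.854720 rad = -48.97°.
Δλ = atan2( sin θ sin δ cos φ₁ , cos δ − sin φ₁ sin φ₂ ) = atan2(-0.121953, 0.585855) = -0.205231 rad = -11.76°.
λ₂ = -37.44° + -11.76° = -49.20°.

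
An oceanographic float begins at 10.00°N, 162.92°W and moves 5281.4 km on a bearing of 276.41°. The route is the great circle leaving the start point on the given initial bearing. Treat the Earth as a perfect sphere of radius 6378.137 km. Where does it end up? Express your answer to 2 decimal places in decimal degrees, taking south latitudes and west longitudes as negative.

Angular distance δ = d/R = 5281.4 / 6378.137 = 0.828047 rad.
Start latitude φ₁ = 0.174533 rad; initial bearing θ = 4.824265 rad.
Applying the spherical law of cosines for sides, sin φ₂ = sin φ₁ cos δ + cos φ₁ sin δ cos θ = 0.198429, so φ₂ = 11.45°.
Δλ = atan2( sin θ sin δ cos φ₁ , cos δ − sin φ₁ sin φ₂ ) = atan2(-0.720886, 0.641859) = -0.843325 rad = -48.32°.
λ₂ = -162.92° + -48.32° = -211.24°, normalized to (−180°, 180°] → 148.76°.

latitude 11.45°, longitude 148.76°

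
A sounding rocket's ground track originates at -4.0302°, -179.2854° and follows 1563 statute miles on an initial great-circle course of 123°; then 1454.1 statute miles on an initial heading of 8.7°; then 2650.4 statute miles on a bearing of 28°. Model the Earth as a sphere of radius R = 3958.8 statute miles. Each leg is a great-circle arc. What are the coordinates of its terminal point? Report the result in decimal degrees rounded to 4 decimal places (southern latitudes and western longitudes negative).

latitude 37.8230°, longitude -134.9188°

Apply the spherical direct solution leg by leg, carrying full precision between legs.
Leg 1: from (-4.0302°, -179.2854°), δ = 1563/3958.8 = 0.394817 rad, θ = 123° → φ = -15.8933°, λ = -159.6881°.
Leg 2: from (-15.8933°, -159.6881°), δ = 1454.1/3958.8 = 0.367308 rad, θ = 8.7° → φ = 4.9234°, λ = -156.5628°.
Leg 3: from (4.9234°, -156.5628°), δ = 2650.4/3958.8 = 0.669496 rad, θ = 28° → φ = 37.8230°, λ = -134.9188°.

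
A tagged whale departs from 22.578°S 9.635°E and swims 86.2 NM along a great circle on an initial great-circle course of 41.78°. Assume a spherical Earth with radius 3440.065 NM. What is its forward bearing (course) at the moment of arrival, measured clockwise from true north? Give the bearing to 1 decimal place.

Angular distance δ = d/R = 86.2 / 3440.065 = 0.025058 rad.
Start latitude φ₁ = -0.394060 rad; initial bearing θ = 0.729199 rad.
Destination latitude: φ₂ = arcsin( sin φ₁ cos δ + cos φ₁ sin δ cos θ ) = arcsin(-0.366568) = -21.504°.
For the longitude increment, Δλ = atan2( sin θ sin δ cos φ₁, cos δ − sin φ₁ sin φ₂ ) = atan2(0.015414, 0.858945) = 1.028°.
Hence λ₂ = 9.635° + 1.028° = 10.663°.
The forward bearing on arrival equals the back-azimuth from the destination plus 180°.
Back-azimuth from P₂ (-21.5°, 10.7°) to P₁ (-22.6°, 9.6°), with Δλ' = λ₁ − λ₂ = -1.0°: atan2( sin Δλ' cos φ₁ , cos φ₂ sin φ₁ − sin φ₂ cos φ₁ cos Δλ' ) = 221.4°.
Final bearing = (221.4° + 180°) mod 360° = 41.4°.

final bearing 41.4°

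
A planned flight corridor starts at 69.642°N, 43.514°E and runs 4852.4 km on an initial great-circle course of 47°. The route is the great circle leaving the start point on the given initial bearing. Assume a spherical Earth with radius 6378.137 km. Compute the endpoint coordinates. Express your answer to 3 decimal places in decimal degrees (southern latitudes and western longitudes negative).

latitude 57.420°, longitude 154.049°

The arc subtends δ = 4852.4/6378.137 = 0.760786 rad at the centre.
Converting: φ₁ = 1.215482 rad, θ = 0.820305 rad.
sin φ₂ = sin φ₁ cos δ + cos φ₁ sin δ cos θ = (0.937537)(0.724294) + (0.347885)(0.689491)(0.681998) = 0.842639
φ₂ = asin(0.842639) = 1.002166 rad = 57.420°.
Δλ = atan2( sin θ sin δ cos φ₁ , cos δ − sin φ₁ sin φ₂ ) = atan2(0.175425, -0.065712) = 1.929203 rad = 110.535°.
Hence λ₂ = 43.514° + 110.535° = 154.049°.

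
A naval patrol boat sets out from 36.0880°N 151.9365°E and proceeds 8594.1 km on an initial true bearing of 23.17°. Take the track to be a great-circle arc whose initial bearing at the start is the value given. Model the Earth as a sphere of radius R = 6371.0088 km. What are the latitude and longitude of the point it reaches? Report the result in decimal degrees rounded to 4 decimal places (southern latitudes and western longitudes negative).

latitude 58.6862°, longitude -75.6674°

Central angle δ = d/R = 1.348939 rad.
Converting: φ₁ = 0.629854 rad, θ = 0.404393 rad.
Applying the spherical law of cosines for sides, sin φ₂ = sin φ₁ cos δ + cos φ₁ sin δ cos θ = 0.854334, so φ₂ = 58.6862°.
Δλ = atan2( sin θ sin δ cos φ₁ , cos δ − sin φ₁ sin φ₂ ) = atan2(0.310168, -0.283184) = 2.310749 rad = 132.3961°.
λ₂ = 151.9365° + 132.3961° = 284.3326°, normalized to (−180°, 180°] → -75.6674°.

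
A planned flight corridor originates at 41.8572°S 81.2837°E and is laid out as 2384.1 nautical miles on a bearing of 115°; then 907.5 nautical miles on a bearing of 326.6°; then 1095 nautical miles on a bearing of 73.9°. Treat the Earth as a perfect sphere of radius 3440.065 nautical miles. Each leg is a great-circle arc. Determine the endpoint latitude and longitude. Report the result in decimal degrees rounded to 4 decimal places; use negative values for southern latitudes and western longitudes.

latitude -25.9268°, longitude 146.8619°

Apply the spherical direct solution leg by leg, carrying full precision between legs.
Leg 1: from (-41.8572°, 81.2837°), δ = 2384.1/3440.065 = 0.693039 rad, θ = 115° → φ = -45.5974°, λ = 137.1297°.
Leg 2: from (-45.5974°, 137.1297°), δ = 907.5/3440.065 = 0.263803 rad, θ = 326.6° → φ = -32.5074°, λ = 127.3298°.
Leg 3: from (-32.5074°, 127.3298°), δ = 1095/3440.065 = 0.318308 rad, θ = 73.9° → φ = -25.9268°, λ = 146.8619°.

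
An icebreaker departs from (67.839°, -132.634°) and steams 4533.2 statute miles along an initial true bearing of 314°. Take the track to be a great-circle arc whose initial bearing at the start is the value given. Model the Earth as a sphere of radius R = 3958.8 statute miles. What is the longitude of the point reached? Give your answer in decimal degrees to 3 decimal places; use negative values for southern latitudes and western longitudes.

longitude 104.078°

The arc subtends δ = 4533.2/3958.8 = 1.145094 rad at the centre.
Converting: φ₁ = 1.184014 rad, θ = 5.480334 rad.
sin φ₂ = sin φ₁ cos δ + cos φ₁ sin δ cos θ = (0.926128)(0.412960) + (0.377210)(0.910749)(0.694658) = 0.621100
φ₂ = asin(0.621100) = 0.670145 rad = 38.396°.
Then Δλ = atan2(-0.247125, -0.162257) = -2.151783 rad, from sin θ sin δ cos φ₁ over cos δ − sin φ₁ sin φ₂.
λ₂ = -132.634° + -123.288° = -255.922°, normalized to (−180°, 180°] → 104.078°.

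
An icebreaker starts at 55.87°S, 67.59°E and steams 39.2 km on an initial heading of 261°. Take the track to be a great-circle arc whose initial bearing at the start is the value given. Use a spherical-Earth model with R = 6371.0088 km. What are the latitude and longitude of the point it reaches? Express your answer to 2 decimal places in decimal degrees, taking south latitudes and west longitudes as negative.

latitude -55.92°, longitude 66.97°

δ = 39.2/6371.0088 = 0.006153 rad (0.3525°).
With φ₁ = -55.87° = -0.975115 rad and θ = 261° = 4.555309 rad:
Applying the spherical law of cosines for sides, sin φ₂ = sin φ₁ cos δ + cos φ₁ sin δ cos θ = -0.828291, so φ₂ = -55.92°.
For the longitude increment, Δλ = atan2( sin θ sin δ cos φ₁, cos δ − sin φ₁ sin φ₂ ) = atan2(-0.003410, 0.314349) = -0.62°.
λ₂ = 67.59° + -0.62° = 66.97°.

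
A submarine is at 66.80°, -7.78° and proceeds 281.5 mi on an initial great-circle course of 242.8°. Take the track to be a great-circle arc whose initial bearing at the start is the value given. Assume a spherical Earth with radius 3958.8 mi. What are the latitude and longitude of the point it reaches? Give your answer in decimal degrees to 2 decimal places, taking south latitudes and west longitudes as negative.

δ = 281.5/3958.8 = 0.071107 rad (4.0742°).
With φ₁ = 66.80° = 1.165880 rad and θ = 242.8° = 4.237659 rad:
Destination latitude: φ₂ = arcsin( sin φ₁ cos δ + cos φ₁ sin δ cos θ ) = arcsin(0.904019) = 64.69°.
Then Δλ = atan2(-0.024894, 0.166557) = -0.148361 rad, from sin θ sin δ cos φ₁ over cos δ − sin φ₁ sin φ₂.
λ₂ = λ₁ + Δλ = -16.28°.

latitude 64.69°, longitude -16.28°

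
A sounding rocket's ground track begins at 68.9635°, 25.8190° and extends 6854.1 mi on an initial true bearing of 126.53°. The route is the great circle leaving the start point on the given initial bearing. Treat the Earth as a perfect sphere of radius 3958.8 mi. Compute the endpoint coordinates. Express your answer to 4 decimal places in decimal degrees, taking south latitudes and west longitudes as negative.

Central angle δ = d/R = 1.731358 rad.
Converting: φ₁ = 1.203640 rad, θ = 2.208365 rad.
Applying the spherical law of cosines for sides, sin φ₂ = sin φ₁ cos δ + cos φ₁ sin δ cos θ = -0.360139, so φ₂ = -21.1088°.
For the longitude increment, Δλ = atan2( sin θ sin δ cos φ₁, cos δ − sin φ₁ sin φ₂ ) = atan2(0.284733, 0.176264) = 58.2404°.
λ₂ = λ₁ + Δλ = 84.0594°.

latitude -21.1088°, longitude 84.0594°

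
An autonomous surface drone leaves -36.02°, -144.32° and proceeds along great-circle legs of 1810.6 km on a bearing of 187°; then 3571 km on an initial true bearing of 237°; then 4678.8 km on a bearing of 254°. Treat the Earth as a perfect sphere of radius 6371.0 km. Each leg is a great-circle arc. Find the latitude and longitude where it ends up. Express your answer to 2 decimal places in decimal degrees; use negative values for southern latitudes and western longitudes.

Apply the spherical direct solution leg by leg, carrying full precision between legs.
Leg 1: from (-36.02°, -144.32°), δ = 1810.6/6371 = 0.284194 rad, θ = 187° → φ = -52.15°, λ = -147.51°.
Leg 2: from (-52.15°, -147.51°), δ = 3571/6371 = 0.560509 rad, θ = 237° → φ = -57.83°, λ = 155.63°.
Leg 3: from (-57.83°, 155.63°), δ = 4678.8/6371 = 0.734390 rad, θ = 254° → φ = -46.60°, λ = 85.98°.

latitude -46.60°, longitude 85.98°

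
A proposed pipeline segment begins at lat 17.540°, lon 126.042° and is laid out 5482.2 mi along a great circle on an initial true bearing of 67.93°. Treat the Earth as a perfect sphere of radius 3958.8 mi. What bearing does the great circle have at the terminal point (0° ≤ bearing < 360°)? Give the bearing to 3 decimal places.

final bearing 104.585°

δ = 5482.2/3958.8 = 1.384814 rad (79.3440°).
Start latitude φ₁ = 0.306131 rad; initial bearing θ = 1.185602 rad.
Applying the spherical law of cosines for sides, sin φ₂ = sin φ₁ cos δ + cos φ₁ sin δ cos θ = 0.407819, so φ₂ = 24.068°.
Δλ = atan2( sin θ sin δ cos φ₁ , cos δ − sin φ₁ sin φ₂ ) = atan2(0.868401, 0.062007) = 1.499513 rad = 85.916°.
λ₂ = 126.042° + 85.916° = 211.958°, normalized to (−180°, 180°] → -148.042°.
The forward bearing on arrival equals the back-azimuth from the destination plus 180°.
Back-azimuth from P₂ (24.068°, -148.042°) to P₁ (17.540°, 126.042°), with Δλ' = λ₁ − λ₂ = 274.084°: atan2( sin Δλ' cos φ₁ , cos φ₂ sin φ₁ − sin φ₂ cos φ₁ cos Δλ' ) = 284.585°.
Final bearing = (284.585° + 180°) mod 360° = 104.585°.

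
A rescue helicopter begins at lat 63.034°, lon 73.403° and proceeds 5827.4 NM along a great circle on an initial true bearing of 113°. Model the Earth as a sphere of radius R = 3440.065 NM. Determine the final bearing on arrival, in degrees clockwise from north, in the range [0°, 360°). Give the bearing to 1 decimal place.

Central angle δ = d/R = 1.693980 rad.
With φ₁ = 63.034° = 1.100151 rad and θ = 113° = 1.972222 rad:
sin φ₂ = sin φ₁ cos δ + cos φ₁ sin δ cos θ = (0.891276)(-0.122872) + (0.453462)(0.992423)(-0.390731) = -0.285352
φ₂ = asin(-0.285352) = -0.289374 rad = -16.580°.
Δλ = atan2( sin θ sin δ cos φ₁ , cos δ − sin φ₁ sin φ₂ ) = atan2(0.414251, 0.131455) = 1.263515 rad = 72.394°.
λ₂ = λ₁ + Δλ = 145.797°.
The forward bearing on arrival equals the back-azimuth from the destination plus 180°.
Back-azimuth from P₂ (-16.6°, 145.8°) to P₁ (63.0°, 73.4°), with Δλ' = λ₁ − λ₂ = -72.4°: atan2( sin Δλ' cos φ₁ , cos φ₂ sin φ₁ − sin φ₂ cos φ₁ cos Δλ' ) = 334.2°.
Final bearing = (334.2° + 180°) mod 360° = 154.2°.

final bearing 154.2°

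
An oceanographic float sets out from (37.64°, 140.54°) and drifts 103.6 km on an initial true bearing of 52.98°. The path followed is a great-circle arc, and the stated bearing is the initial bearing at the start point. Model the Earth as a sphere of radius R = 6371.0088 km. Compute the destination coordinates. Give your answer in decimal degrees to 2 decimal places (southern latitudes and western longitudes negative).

δ = 103.6/6371.0088 = 0.016261 rad (0.9317°).
Converting: φ₁ = 0.656942 rad, θ = 0.924675 rad.
sin φ₂ = sin φ₁ cos δ + cos φ₁ sin δ cos θ = (0.610698)(0.999868) + (0.791863)(0.016260)(0.602094) = 0.618370
φ₂ = asin(0.618370) = 0.666667 rad = 38.20°.
For the longitude increment, Δλ = atan2( sin θ sin δ cos φ₁, cos δ − sin φ₁ sin φ₂ ) = atan2(0.010281, 0.622230) = 0.95°.
Hence λ₂ = 140.54° + 0.95° = 141.49°.

latitude 38.20°, longitude 141.49°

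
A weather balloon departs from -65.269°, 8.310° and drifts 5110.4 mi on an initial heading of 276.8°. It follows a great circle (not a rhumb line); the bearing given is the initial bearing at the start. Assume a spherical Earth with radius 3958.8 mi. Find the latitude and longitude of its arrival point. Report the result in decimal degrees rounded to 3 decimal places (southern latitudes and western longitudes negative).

The arc subtends δ = 5110.4/3958.8 = 1.290896 rad at the centre.
Start latitude φ₁ = -1.139159 rad; initial bearing θ = 4.831071 rad.
Destination latitude: φ₂ = arcsin( sin φ₁ cos δ + cos φ₁ sin δ cos θ ) = arcsin(-0.203314) = -11.731°.
Then Δλ = atan2(-0.399249, 0.091593) = -1.345285 rad, from sin θ sin δ cos φ₁ over cos δ − sin φ₁ sin φ₂.
Hence λ₂ = 8.310° + -77.079° = -68.769°.

latitude -11.731°, longitude -68.769°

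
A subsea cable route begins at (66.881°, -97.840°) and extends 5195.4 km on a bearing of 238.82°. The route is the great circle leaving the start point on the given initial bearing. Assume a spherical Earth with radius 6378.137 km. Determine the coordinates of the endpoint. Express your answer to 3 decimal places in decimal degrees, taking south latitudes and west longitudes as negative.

latitude 28.895°, longitude -143.143°

Angular distance δ = d/R = 5195.4 / 6378.137 = 0.814564 rad.
Converting: φ₁ = 1.167294 rad, θ = 4.168195 rad.
Destination latitude: φ₂ = arcsin( sin φ₁ cos δ + cos φ₁ sin δ cos θ ) = arcsin(0.483206) = 28.895°.
Δλ = atan2( sin θ sin δ cos φ₁ , cos δ − sin φ₁ sin φ₂ ) = atan2(-0.244359, 0.241785) = -0.790693 rad = -45.303°.
Hence λ₂ = -97.840° + -45.303° = -143.143°.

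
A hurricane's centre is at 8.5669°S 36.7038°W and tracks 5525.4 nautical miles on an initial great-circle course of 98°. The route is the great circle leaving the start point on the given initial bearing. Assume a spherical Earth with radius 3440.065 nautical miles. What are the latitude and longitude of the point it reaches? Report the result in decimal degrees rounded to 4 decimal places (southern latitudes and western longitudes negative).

latitude -7.6004°, longitude 56.5182°

δ = 5525.4/3440.065 = 1.606191 rad (92.0279°).
Start latitude φ₁ = -0.149521 rad; initial bearing θ = 1.710423 rad.
Destination latitude: φ₂ = arcsin( sin φ₁ cos δ + cos φ₁ sin δ cos θ ) = arcsin(-0.132263) = -7.6004°.
For the longitude increment, Δλ = atan2( sin θ sin δ cos φ₁, cos δ − sin φ₁ sin φ₂ ) = atan2(0.978606, -0.055089) = 93.2220°.
Hence λ₂ = -36.7038° + 93.2220° = 56.5182°.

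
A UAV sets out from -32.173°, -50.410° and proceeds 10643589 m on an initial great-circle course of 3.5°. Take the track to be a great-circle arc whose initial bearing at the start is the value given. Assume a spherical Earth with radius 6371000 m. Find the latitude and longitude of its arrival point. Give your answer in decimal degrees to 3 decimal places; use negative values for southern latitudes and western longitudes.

latitude 63.346°, longitude -42.628°

The arc subtends δ = 10643589/6371000 = 1.670631 rad at the centre.
With φ₁ = -32.173° = -0.561525 rad and θ = 3.5° = 0.061087 rad:
Applying the spherical law of cosines for sides, sin φ₂ = sin φ₁ cos δ + cos φ₁ sin δ cos θ = 0.893730, so φ₂ = 63.346°.
Then Δλ = atan2(0.051417, 0.376222) = 0.135825 rad, from sin θ sin δ cos φ₁ over cos δ − sin φ₁ sin φ₂.
Hence λ₂ = -50.410° + 7.782° = -42.628°.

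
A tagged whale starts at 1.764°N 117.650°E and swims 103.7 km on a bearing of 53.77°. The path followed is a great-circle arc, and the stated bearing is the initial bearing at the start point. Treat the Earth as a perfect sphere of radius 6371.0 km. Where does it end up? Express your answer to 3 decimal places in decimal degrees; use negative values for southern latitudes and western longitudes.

The arc subtends δ = 103.7/6371 = 0.016277 rad at the centre.
Converting: φ₁ = 0.030788 rad, θ = 0.938464 rad.
Destination latitude: φ₂ = arcsin( sin φ₁ cos δ + cos φ₁ sin δ cos θ ) = arcsin(0.040394) = 2.315°.
Δλ = atan2( sin θ sin δ cos φ₁ , cos δ − sin φ₁ sin φ₂ ) = atan2(0.013123, 0.998624) = 0.013140 rad = 0.753°.
λ₂ = 117.650° + 0.753° = 118.403°.

latitude 2.315°, longitude 118.403°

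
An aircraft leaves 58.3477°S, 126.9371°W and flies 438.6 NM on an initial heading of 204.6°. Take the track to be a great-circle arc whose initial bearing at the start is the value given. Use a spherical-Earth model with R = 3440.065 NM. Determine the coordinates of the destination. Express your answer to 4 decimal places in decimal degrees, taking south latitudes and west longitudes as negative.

latitude -64.8243°, longitude -134.0848°

δ = 438.6/3440.065 = 0.127498 rad (7.3051°).
Converting: φ₁ = -1.018359 rad, θ = 3.570944 rad.
sin φ₂ = sin φ₁ cos δ + cos φ₁ sin δ cos θ = (-0.851248)(0.991883) + (0.524763)(0.127152)(-0.909236) = -0.905008
φ₂ = asin(-0.905008) = -1.131397 rad = -64.8243°.
Δλ = atan2( sin θ sin δ cos φ₁ , cos δ − sin φ₁ sin φ₂ ) = atan2(-0.027776, 0.221497) = -0.124751 rad = -7.1477°.
Hence λ₂ = -126.9371° + -7.1477° = -134.0848°.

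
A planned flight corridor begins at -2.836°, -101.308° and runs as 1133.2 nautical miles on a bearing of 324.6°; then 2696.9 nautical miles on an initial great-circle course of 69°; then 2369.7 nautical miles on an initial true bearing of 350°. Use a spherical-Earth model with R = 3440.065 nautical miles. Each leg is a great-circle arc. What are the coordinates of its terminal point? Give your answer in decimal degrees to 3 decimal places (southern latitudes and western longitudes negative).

latitude 61.971°, longitude -79.957°

Apply the spherical direct solution leg by leg, carrying full precision between legs.
Leg 1: from (-2.836°, -101.308°), δ = 1133.2/3440.065 = 0.329412 rad, θ = 324.6° → φ = 12.506°, λ = -112.374°.
Leg 2: from (12.506°, -112.374°), δ = 2696.9/3440.065 = 0.783968 rad, θ = 69° → φ = 23.602°, λ = -66.372°.
Leg 3: from (23.602°, -66.372°), δ = 2369.7/3440.065 = 0.688853 rad, θ = 350° → φ = 61.971°, λ = -79.957°.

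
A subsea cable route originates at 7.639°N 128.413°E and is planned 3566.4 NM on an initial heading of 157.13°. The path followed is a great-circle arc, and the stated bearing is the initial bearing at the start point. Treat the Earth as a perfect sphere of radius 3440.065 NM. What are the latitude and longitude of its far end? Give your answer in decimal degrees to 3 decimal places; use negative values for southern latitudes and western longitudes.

latitude -45.920°, longitude 157.155°

Angular distance δ = d/R = 3566.4 / 3440.065 = 1.036725 rad.
With φ₁ = 7.639° = 0.133326 rad and θ = 157.13° = 2.742436 rad:
Applying the spherical law of cosines for sides, sin φ₂ = sin φ₁ cos δ + cos φ₁ sin δ cos θ = -0.718372, so φ₂ = -45.920°.
Δλ = atan2( sin θ sin δ cos φ₁ , cos δ − sin φ₁ sin φ₂ ) = atan2(0.331551, 0.604536) = 0.501644 rad = 28.742°.
λ₂ = λ₁ + Δλ = 157.155°.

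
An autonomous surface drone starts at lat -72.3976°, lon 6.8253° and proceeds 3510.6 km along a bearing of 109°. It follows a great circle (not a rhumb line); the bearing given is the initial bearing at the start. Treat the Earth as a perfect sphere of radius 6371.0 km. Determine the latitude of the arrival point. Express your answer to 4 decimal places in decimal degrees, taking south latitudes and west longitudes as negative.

Angular distance δ = d/R = 3510.6 / 6371 = 0.551028 rad.
With φ₁ = -72.3976° = -1.263576 rad and θ = 109° = 1.902409 rad:
Applying the spherical law of cosines for sides, sin φ₂ = sin φ₁ cos δ + cos φ₁ sin δ cos θ = -0.863642, so φ₂ = -59.7280°.
Δλ = atan2( sin θ sin δ cos φ₁ , cos δ − sin φ₁ sin φ₂ ) = atan2(0.149705, 0.028782) = 1.380857 rad = 79.1173°.
Hence λ₂ = 6.8253° + 79.1173° = 85.9426°.

latitude -59.7280°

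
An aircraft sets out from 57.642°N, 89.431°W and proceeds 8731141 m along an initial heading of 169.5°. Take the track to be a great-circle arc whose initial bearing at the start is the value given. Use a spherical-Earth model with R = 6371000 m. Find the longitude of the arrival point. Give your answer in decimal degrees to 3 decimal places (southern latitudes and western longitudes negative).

longitude -78.451°

δ = 8731141/6371000 = 1.370451 rad (78.5210°).
Start latitude φ₁ = 1.006043 rad; initial bearing θ = 2.958333 rad.
Applying the spherical law of cosines for sides, sin φ₂ = sin φ₁ cos δ + cos φ₁ sin δ cos θ = -0.347613, so φ₂ = -20.341°.
Then Δλ = atan2(0.095583, 0.492644) = 0.191639 rad, from sin θ sin δ cos φ₁ over cos δ − sin φ₁ sin φ₂.
λ₂ = -89.431° + 10.980° = -78.451°.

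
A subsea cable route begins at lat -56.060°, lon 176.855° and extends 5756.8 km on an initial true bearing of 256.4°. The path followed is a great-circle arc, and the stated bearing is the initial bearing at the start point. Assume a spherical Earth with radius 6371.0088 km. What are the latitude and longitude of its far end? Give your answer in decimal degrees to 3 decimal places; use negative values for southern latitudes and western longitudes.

latitude -38.061°, longitude 100.987°

The arc subtends δ = 5756.8/6371.0088 = 0.903593 rad at the centre.
With φ₁ = -56.060° = -0.978432 rad and θ = 256.4° = 4.475024 rad:
sin φ₂ = sin φ₁ cos δ + cos φ₁ sin δ cos θ = (-0.829623)(0.618791) + (0.558324)(0.785555)(-0.235142) = -0.616495
φ₂ = asin(-0.616495) = -0.664284 rad = -38.061°.
Then Δλ = atan2(-0.426297, 0.107333) = -1.324144 rad, from sin θ sin δ cos φ₁ over cos δ − sin φ₁ sin φ₂.
λ₂ = 176.855° + -75.868° = 100.987°.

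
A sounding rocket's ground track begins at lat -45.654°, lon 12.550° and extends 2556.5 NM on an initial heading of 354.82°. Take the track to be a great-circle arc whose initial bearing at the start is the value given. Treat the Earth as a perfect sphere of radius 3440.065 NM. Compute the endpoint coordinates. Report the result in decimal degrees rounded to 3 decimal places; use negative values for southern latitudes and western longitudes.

latitude -3.185°, longitude 9.042°

δ = 2556.5/3440.065 = 0.743155 rad (42.5796°).
With φ₁ = -45.654° = -0.796813 rad and θ = 354.82° = 6.192777 rad:
Applying the spherical law of cosines for sides, sin φ₂ = sin φ₁ cos δ + cos φ₁ sin δ cos θ = -0.055564, so φ₂ = -3.185°.
For the longitude increment, Δλ = atan2( sin θ sin δ cos φ₁, cos δ − sin φ₁ sin φ₂ ) = atan2(-0.042700, 0.696602) = -3.508°.
λ₂ = λ₁ + Δλ = 9.042°.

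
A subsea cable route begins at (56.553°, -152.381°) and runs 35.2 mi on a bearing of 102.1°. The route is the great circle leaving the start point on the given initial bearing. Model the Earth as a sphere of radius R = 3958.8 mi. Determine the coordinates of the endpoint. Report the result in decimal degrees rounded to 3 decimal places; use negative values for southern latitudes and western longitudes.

latitude 56.443°, longitude -151.480°

Angular distance δ = d/R = 35.2 / 3958.8 = 0.008892 rad.
Converting: φ₁ = 0.987036 rad, θ = 1.781981 rad.
Destination latitude: φ₂ = arcsin( sin φ₁ cos δ + cos φ₁ sin δ cos θ ) = arcsin(0.833336) = 56.443°.
Then Δλ = atan2(0.004792, 0.304628) = 0.015729 rad, from sin θ sin δ cos φ₁ over cos δ − sin φ₁ sin φ₂.
λ₂ = λ₁ + Δλ = -151.480°.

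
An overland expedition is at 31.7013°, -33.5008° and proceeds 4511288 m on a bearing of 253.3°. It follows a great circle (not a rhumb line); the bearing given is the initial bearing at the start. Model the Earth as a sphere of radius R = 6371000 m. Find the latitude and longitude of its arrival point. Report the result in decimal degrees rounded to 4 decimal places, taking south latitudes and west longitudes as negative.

latitude 13.8955°, longitude -73.4224°

The arc subtends δ = 4511288/6371000 = 0.708097 rad at the centre.
Start latitude φ₁ = 0.553292 rad; initial bearing θ = 4.420919 rad.
Applying the spherical law of cosines for sides, sin φ₂ = sin φ₁ cos δ + cos φ₁ sin δ cos θ = 0.240152, so φ₂ = 13.8955°.
For the longitude increment, Δλ = atan2( sin θ sin δ cos φ₁, cos δ − sin φ₁ sin φ₂ ) = atan2(-0.530012, 0.633403) = -39.9216°.
λ₂ = -33.5008° + -39.9216° = -73.4224°.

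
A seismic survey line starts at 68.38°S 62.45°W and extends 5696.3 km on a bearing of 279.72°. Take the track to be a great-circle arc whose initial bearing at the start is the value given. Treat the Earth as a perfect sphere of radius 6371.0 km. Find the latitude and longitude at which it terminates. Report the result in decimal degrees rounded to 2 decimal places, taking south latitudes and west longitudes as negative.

The arc subtends δ = 5696.3/6371 = 0.894098 rad at the centre.
Converting: φ₁ = -1.193456 rad, θ = 4.882035 rad.
Applying the spherical law of cosines for sides, sin φ₂ = sin φ₁ cos δ + cos φ₁ sin δ cos θ = -0.533667, so φ₂ = -32.25°.
Then Δλ = atan2(-0.283136, 0.130100) = -1.140074 rad, from sin θ sin δ cos φ₁ over cos δ − sin φ₁ sin φ₂.
Hence λ₂ = -62.45° + -65.32° = -127.77°.

latitude -32.25°, longitude -127.77°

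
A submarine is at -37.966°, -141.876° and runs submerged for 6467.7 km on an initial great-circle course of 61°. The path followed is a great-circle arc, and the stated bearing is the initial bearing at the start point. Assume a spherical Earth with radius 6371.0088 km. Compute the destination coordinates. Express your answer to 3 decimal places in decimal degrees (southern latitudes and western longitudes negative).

The arc subtends δ = 6467.7/6371.0088 = 1.015177 rad at the centre.
Converting: φ₁ = -0.662632 rad, θ = 1.064651 rad.
Destination latitude: φ₂ = arcsin( sin φ₁ cos δ + cos φ₁ sin δ cos θ ) = arcsin(0.000221) = 0.013°.
Then Δλ = atan2(0.585806, 0.527606) = 0.837622 rad, from sin θ sin δ cos φ₁ over cos δ − sin φ₁ sin φ₂.
Hence λ₂ = -141.876° + 47.992° = -93.884°.

latitude 0.013°, longitude -93.884°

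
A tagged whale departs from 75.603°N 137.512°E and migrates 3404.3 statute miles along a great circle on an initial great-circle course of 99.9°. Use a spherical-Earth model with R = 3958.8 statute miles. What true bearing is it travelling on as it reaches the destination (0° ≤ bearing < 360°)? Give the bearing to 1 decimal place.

final bearing 162.2°

Central angle δ = d/R = 0.859932 rad.
Start latitude φ₁ = 1.319521 rad; initial bearing θ = 1.743584 rad.
sin φ₂ = sin φ₁ cos δ + cos φ₁ sin δ cos θ = (0.968596)(0.652489) + (0.248639)(0.757798)(-0.171929) = 0.599604
φ₂ = asin(0.599604) = 0.643006 rad = 36.842°.
For the longitude increment, Δλ = atan2( sin θ sin δ cos φ₁, cos δ − sin φ₁ sin φ₂ ) = atan2(0.185613, 0.071715) = 68.875°.
λ₂ = 137.512° + 68.875° = 206.387°, normalized to (−180°, 180°] → -153.613°.
The forward bearing on arrival equals the back-azimuth from the destination plus 180°.
Back-azimuth from P₂ (36.8°, -153.6°) to P₁ (75.6°, 137.5°), with Δλ' = λ₁ − λ₂ = 291.1°: atan2( sin Δλ' cos φ₁ , cos φ₂ sin φ₁ − sin φ₂ cos φ₁ cos Δλ' ) = 342.2°.
Final bearing = (342.2° + 180°) mod 360° = 162.2°.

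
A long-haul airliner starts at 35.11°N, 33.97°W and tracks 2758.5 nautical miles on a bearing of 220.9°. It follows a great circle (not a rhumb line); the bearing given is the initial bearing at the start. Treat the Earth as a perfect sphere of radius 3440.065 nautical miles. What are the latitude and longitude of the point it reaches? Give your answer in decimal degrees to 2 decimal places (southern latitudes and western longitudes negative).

Angular distance δ = d/R = 2758.5 / 3440.065 = 0.801874 rad.
Converting: φ₁ = 0.612785 rad, θ = 3.855432 rad.
Destination latitude: φ₂ = arcsin( sin φ₁ cos δ + cos φ₁ sin δ cos θ ) = arcsin(-0.044431) = -2.55°.
Δλ = atan2( sin θ sin δ cos φ₁ , cos δ − sin φ₁ sin φ₂ ) = atan2(-0.384922, 0.720915) = -0.490426 rad = -28.10°.
λ₂ = λ₁ + Δλ = -62.07°.

latitude -2.55°, longitude -62.07°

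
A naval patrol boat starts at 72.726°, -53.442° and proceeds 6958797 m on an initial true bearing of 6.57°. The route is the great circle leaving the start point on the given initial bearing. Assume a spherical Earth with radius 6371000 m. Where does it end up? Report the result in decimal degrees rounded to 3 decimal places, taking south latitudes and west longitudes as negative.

latitude 44.553°, longitude 118.364°

δ = 6958797/6371000 = 1.092261 rad (62.5820°).
With φ₁ = 72.726° = 1.269308 rad and θ = 6.57° = 0.114668 rad:
Destination latitude: φ₂ = arcsin( sin φ₁ cos δ + cos φ₁ sin δ cos θ ) = arcsin(0.701565) = 44.553°.
Then Δλ = atan2(0.030159, -0.209442) = 2.998580 rad, from sin θ sin δ cos φ₁ over cos δ − sin φ₁ sin φ₂.
Hence λ₂ = -53.442° + 171.806° = 118.364°.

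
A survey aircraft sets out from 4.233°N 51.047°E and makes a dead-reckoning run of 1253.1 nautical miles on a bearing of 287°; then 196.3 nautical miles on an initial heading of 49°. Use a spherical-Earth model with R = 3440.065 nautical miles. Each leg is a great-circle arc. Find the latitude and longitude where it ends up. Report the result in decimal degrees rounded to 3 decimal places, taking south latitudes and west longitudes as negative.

latitude 12.088°, longitude 33.333°

Apply the spherical direct solution leg by leg, carrying full precision between legs.
Leg 1: from (4.233°, 51.047°), δ = 1253.1/3440.065 = 0.364266 rad, θ = 287° → φ = 9.953°, λ = 30.810°.
Leg 2: from (9.953°, 30.810°), δ = 196.3/3440.065 = 0.057063 rad, θ = 49° → φ = 12.088°, λ = 33.333°.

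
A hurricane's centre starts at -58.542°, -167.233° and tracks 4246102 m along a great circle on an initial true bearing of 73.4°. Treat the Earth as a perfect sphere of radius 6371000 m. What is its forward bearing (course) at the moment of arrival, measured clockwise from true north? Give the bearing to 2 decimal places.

final bearing 37.81°

Angular distance δ = d/R = 4246102 / 6371000 = 0.666473 rad.
With φ₁ = -58.542° = -1.021751 rad and θ = 73.4° = 1.281072 rad:
Destination latitude: φ₂ = arcsin( sin φ₁ cos δ + cos φ₁ sin δ cos θ ) = arcsin(-0.578310) = -35.332°.
Δλ = atan2( sin θ sin δ cos φ₁ , cos δ − sin φ₁ sin φ₂ ) = atan2(0.309185, 0.292695) = 0.812788 rad = 46.569°.
λ₂ = λ₁ + Δλ = -120.664°.
The forward bearing on arrival equals the back-azimuth from the destination plus 180°.
Back-azimuth from P₂ (-35.33°, -120.66°) to P₁ (-58.54°, -167.23°), with Δλ' = λ₁ − λ₂ = -46.57°: atan2( sin Δλ' cos φ₁ , cos φ₂ sin φ₁ − sin φ₂ cos φ₁ cos Δλ' ) = 217.81°.
Final bearing = (217.81° + 180°) mod 360° = 37.81°.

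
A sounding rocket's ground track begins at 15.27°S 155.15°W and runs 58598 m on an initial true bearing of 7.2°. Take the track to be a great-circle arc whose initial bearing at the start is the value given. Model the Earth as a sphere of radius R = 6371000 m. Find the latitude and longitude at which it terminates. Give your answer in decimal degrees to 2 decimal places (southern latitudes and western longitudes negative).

Angular distance δ = d/R = 58598 / 6371000 = 0.009198 rad.
Converting: φ₁ = -0.266512 rad, θ = 0.125664 rad.
Applying the spherical law of cosines for sides, sin φ₂ = sin φ₁ cos δ + cos φ₁ sin δ cos θ = -0.254554, so φ₂ = -14.75°.
Then Δλ = atan2(0.001112, 0.932916) = 0.001192 rad, from sin θ sin δ cos φ₁ over cos δ − sin φ₁ sin φ₂.
λ₂ = -155.15° + 0.07° = -155.08°.

latitude -14.75°, longitude -155.08°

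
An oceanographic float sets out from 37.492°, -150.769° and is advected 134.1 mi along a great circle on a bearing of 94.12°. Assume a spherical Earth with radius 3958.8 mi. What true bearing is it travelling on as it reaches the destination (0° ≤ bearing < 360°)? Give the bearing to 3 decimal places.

final bearing 95.599°

δ = 134.1/3958.8 = 0.033874 rad (1.9408°).
Start latitude φ₁ = 0.654359 rad; initial bearing θ = 1.642704 rad.
sin φ₂ = sin φ₁ cos δ + cos φ₁ sin δ cos θ = (0.608651)(0.999426) + (0.793438)(0.033867)(-0.071846) = 0.606371
φ₂ = asin(0.606371) = 0.651489 rad = 37.328°.
Then Δλ = atan2(0.026802, 0.630358) = 0.042494 rad, from sin θ sin δ cos φ₁ over cos δ − sin φ₁ sin φ₂.
λ₂ = -150.769° + 2.435° = -148.334°.
The forward bearing on arrival equals the back-azimuth from the destination plus 180°.
Back-azimuth from P₂ (37.328°, -148.334°) to P₁ (37.492°, -150.769°), with Δλ' = λ₁ − λ₂ = -2.435°: atan2( sin Δλ' cos φ₁ , cos φ₂ sin φ₁ − sin φ₂ cos φ₁ cos Δλ' ) = 275.599°.
Final bearing = (275.599° + 180°) mod 360° = 95.599°.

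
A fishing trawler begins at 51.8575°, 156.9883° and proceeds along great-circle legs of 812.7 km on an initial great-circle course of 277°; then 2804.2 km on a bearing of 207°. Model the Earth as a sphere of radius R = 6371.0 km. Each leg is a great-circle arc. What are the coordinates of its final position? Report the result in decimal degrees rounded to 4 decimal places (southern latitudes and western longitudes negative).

latitude 28.7818°, longitude 132.3617°

Apply the spherical direct solution leg by leg, carrying full precision between legs.
Leg 1: from (51.8575°, 156.9883°), δ = 812.7/6371 = 0.127562 rad, θ = 277° → φ = 52.1540°, λ = 145.1118°.
Leg 2: from (52.1540°, 145.1118°), δ = 2804.2/6371 = 0.440151 rad, θ = 207° → φ = 28.7818°, λ = 132.3617°.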